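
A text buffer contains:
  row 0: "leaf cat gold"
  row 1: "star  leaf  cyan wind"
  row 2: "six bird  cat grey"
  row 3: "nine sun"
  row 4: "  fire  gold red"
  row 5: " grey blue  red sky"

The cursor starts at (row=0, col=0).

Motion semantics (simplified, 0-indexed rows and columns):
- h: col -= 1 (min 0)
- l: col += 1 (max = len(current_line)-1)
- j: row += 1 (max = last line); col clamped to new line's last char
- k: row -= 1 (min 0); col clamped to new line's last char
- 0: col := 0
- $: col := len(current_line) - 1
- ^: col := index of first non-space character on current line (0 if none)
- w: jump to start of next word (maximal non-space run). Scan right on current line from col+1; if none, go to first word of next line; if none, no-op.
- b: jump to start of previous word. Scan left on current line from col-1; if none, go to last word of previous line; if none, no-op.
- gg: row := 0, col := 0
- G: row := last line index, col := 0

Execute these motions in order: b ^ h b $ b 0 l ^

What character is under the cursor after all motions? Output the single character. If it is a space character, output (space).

Answer: l

Derivation:
After 1 (b): row=0 col=0 char='l'
After 2 (^): row=0 col=0 char='l'
After 3 (h): row=0 col=0 char='l'
After 4 (b): row=0 col=0 char='l'
After 5 ($): row=0 col=12 char='d'
After 6 (b): row=0 col=9 char='g'
After 7 (0): row=0 col=0 char='l'
After 8 (l): row=0 col=1 char='e'
After 9 (^): row=0 col=0 char='l'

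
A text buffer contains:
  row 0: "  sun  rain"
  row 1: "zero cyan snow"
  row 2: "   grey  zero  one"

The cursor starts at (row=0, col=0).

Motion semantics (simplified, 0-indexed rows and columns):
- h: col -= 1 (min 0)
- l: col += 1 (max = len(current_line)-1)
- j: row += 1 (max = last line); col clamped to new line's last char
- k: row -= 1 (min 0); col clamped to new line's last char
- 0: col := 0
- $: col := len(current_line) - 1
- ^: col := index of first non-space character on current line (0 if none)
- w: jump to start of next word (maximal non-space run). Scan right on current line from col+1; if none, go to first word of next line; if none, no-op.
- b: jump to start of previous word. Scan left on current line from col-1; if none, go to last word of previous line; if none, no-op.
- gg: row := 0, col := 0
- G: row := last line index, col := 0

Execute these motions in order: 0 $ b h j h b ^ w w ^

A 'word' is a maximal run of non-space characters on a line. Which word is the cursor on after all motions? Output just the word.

After 1 (0): row=0 col=0 char='_'
After 2 ($): row=0 col=10 char='n'
After 3 (b): row=0 col=7 char='r'
After 4 (h): row=0 col=6 char='_'
After 5 (j): row=1 col=6 char='y'
After 6 (h): row=1 col=5 char='c'
After 7 (b): row=1 col=0 char='z'
After 8 (^): row=1 col=0 char='z'
After 9 (w): row=1 col=5 char='c'
After 10 (w): row=1 col=10 char='s'
After 11 (^): row=1 col=0 char='z'

Answer: zero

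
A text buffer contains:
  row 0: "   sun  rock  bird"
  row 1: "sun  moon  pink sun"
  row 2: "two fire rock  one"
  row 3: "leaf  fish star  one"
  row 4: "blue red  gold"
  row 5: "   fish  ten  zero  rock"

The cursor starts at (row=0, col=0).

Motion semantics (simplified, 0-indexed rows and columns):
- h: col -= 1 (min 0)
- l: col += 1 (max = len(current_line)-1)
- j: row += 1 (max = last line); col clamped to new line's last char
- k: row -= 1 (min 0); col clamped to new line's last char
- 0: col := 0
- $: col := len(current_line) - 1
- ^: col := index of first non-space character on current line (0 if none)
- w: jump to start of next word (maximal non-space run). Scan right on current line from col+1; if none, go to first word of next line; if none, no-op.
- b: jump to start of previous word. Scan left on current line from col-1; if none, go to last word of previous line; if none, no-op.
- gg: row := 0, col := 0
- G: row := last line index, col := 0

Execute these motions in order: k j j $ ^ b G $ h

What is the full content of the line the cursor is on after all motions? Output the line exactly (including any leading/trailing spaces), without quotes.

Answer:    fish  ten  zero  rock

Derivation:
After 1 (k): row=0 col=0 char='_'
After 2 (j): row=1 col=0 char='s'
After 3 (j): row=2 col=0 char='t'
After 4 ($): row=2 col=17 char='e'
After 5 (^): row=2 col=0 char='t'
After 6 (b): row=1 col=16 char='s'
After 7 (G): row=5 col=0 char='_'
After 8 ($): row=5 col=23 char='k'
After 9 (h): row=5 col=22 char='c'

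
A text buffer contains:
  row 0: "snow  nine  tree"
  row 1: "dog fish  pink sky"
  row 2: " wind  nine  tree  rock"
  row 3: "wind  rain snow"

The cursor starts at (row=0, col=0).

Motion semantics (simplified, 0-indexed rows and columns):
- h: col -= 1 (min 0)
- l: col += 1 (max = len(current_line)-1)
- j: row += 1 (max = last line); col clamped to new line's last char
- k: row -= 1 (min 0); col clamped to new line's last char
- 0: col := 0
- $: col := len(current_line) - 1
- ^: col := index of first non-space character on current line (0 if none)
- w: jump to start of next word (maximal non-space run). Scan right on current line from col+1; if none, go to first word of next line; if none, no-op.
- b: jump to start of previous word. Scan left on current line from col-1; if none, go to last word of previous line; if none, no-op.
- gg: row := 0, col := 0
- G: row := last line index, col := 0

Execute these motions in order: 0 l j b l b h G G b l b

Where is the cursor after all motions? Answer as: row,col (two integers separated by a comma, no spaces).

Answer: 2,19

Derivation:
After 1 (0): row=0 col=0 char='s'
After 2 (l): row=0 col=1 char='n'
After 3 (j): row=1 col=1 char='o'
After 4 (b): row=1 col=0 char='d'
After 5 (l): row=1 col=1 char='o'
After 6 (b): row=1 col=0 char='d'
After 7 (h): row=1 col=0 char='d'
After 8 (G): row=3 col=0 char='w'
After 9 (G): row=3 col=0 char='w'
After 10 (b): row=2 col=19 char='r'
After 11 (l): row=2 col=20 char='o'
After 12 (b): row=2 col=19 char='r'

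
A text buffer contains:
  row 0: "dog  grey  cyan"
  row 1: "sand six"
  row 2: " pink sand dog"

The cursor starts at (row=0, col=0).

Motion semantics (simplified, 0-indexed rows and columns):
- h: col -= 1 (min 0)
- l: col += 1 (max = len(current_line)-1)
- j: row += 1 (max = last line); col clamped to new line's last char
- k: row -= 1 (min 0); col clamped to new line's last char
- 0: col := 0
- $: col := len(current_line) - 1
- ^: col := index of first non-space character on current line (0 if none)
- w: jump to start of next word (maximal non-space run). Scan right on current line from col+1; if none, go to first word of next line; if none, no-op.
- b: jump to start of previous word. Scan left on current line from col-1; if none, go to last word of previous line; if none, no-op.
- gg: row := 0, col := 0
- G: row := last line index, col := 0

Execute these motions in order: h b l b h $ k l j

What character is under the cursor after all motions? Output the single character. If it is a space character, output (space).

Answer: x

Derivation:
After 1 (h): row=0 col=0 char='d'
After 2 (b): row=0 col=0 char='d'
After 3 (l): row=0 col=1 char='o'
After 4 (b): row=0 col=0 char='d'
After 5 (h): row=0 col=0 char='d'
After 6 ($): row=0 col=14 char='n'
After 7 (k): row=0 col=14 char='n'
After 8 (l): row=0 col=14 char='n'
After 9 (j): row=1 col=7 char='x'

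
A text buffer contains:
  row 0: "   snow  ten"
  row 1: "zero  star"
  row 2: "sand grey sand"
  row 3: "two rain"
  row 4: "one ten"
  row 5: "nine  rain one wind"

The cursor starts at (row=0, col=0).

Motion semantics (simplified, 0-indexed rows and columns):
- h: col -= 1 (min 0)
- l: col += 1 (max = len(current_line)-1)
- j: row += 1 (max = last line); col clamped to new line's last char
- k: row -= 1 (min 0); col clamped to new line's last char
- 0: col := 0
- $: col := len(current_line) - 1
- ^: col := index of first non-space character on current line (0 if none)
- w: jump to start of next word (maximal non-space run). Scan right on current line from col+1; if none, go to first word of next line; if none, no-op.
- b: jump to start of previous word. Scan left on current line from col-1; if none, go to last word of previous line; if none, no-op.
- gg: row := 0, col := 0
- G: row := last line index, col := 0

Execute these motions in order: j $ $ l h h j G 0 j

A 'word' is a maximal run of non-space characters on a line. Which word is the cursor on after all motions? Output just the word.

Answer: nine

Derivation:
After 1 (j): row=1 col=0 char='z'
After 2 ($): row=1 col=9 char='r'
After 3 ($): row=1 col=9 char='r'
After 4 (l): row=1 col=9 char='r'
After 5 (h): row=1 col=8 char='a'
After 6 (h): row=1 col=7 char='t'
After 7 (j): row=2 col=7 char='e'
After 8 (G): row=5 col=0 char='n'
After 9 (0): row=5 col=0 char='n'
After 10 (j): row=5 col=0 char='n'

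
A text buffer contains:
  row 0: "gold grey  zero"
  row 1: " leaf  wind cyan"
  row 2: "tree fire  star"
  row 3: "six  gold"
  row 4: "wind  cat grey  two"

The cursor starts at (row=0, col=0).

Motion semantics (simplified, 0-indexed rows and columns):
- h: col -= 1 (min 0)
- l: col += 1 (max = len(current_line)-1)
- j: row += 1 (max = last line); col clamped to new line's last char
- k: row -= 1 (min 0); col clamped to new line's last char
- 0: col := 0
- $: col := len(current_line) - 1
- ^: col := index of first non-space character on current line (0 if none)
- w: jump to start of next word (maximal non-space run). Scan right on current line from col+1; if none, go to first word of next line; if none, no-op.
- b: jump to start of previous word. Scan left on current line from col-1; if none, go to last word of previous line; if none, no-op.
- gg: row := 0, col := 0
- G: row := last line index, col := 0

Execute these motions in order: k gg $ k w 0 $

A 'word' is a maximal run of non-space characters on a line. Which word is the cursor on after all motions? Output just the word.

Answer: cyan

Derivation:
After 1 (k): row=0 col=0 char='g'
After 2 (gg): row=0 col=0 char='g'
After 3 ($): row=0 col=14 char='o'
After 4 (k): row=0 col=14 char='o'
After 5 (w): row=1 col=1 char='l'
After 6 (0): row=1 col=0 char='_'
After 7 ($): row=1 col=15 char='n'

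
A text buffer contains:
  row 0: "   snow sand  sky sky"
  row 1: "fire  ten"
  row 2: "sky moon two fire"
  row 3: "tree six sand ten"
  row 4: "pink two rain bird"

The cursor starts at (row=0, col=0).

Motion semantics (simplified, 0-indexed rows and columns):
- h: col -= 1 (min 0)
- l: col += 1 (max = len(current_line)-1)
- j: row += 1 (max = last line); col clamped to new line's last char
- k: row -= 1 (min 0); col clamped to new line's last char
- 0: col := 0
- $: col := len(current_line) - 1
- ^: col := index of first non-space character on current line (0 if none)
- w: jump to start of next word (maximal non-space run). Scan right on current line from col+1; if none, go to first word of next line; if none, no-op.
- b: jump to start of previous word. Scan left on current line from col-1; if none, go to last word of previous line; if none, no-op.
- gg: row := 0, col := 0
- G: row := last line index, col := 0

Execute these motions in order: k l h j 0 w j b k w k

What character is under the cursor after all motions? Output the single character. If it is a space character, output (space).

Answer: w

Derivation:
After 1 (k): row=0 col=0 char='_'
After 2 (l): row=0 col=1 char='_'
After 3 (h): row=0 col=0 char='_'
After 4 (j): row=1 col=0 char='f'
After 5 (0): row=1 col=0 char='f'
After 6 (w): row=1 col=6 char='t'
After 7 (j): row=2 col=6 char='o'
After 8 (b): row=2 col=4 char='m'
After 9 (k): row=1 col=4 char='_'
After 10 (w): row=1 col=6 char='t'
After 11 (k): row=0 col=6 char='w'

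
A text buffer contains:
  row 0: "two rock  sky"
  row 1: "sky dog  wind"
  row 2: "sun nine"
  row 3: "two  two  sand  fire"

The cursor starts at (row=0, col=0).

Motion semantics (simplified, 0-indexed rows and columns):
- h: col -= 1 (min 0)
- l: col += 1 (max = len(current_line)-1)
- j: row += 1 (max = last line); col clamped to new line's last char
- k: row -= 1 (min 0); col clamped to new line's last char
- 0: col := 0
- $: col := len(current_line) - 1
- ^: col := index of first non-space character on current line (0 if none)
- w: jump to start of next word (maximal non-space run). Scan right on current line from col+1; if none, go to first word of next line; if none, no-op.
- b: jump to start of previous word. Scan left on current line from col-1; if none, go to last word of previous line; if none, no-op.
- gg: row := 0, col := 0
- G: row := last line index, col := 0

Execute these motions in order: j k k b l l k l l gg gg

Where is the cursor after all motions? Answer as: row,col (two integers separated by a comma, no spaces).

After 1 (j): row=1 col=0 char='s'
After 2 (k): row=0 col=0 char='t'
After 3 (k): row=0 col=0 char='t'
After 4 (b): row=0 col=0 char='t'
After 5 (l): row=0 col=1 char='w'
After 6 (l): row=0 col=2 char='o'
After 7 (k): row=0 col=2 char='o'
After 8 (l): row=0 col=3 char='_'
After 9 (l): row=0 col=4 char='r'
After 10 (gg): row=0 col=0 char='t'
After 11 (gg): row=0 col=0 char='t'

Answer: 0,0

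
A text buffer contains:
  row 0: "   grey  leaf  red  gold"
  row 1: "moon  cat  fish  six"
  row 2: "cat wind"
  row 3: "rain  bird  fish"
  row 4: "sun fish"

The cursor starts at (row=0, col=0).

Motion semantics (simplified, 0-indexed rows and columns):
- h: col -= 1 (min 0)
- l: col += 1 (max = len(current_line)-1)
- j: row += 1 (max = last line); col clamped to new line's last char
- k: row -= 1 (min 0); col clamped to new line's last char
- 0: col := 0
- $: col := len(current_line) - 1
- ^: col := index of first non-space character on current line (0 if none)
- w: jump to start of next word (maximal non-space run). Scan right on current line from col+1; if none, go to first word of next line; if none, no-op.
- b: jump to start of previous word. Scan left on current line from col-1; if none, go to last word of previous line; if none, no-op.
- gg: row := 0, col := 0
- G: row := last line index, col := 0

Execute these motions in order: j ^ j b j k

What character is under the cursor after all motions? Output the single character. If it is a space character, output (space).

After 1 (j): row=1 col=0 char='m'
After 2 (^): row=1 col=0 char='m'
After 3 (j): row=2 col=0 char='c'
After 4 (b): row=1 col=17 char='s'
After 5 (j): row=2 col=7 char='d'
After 6 (k): row=1 col=7 char='a'

Answer: a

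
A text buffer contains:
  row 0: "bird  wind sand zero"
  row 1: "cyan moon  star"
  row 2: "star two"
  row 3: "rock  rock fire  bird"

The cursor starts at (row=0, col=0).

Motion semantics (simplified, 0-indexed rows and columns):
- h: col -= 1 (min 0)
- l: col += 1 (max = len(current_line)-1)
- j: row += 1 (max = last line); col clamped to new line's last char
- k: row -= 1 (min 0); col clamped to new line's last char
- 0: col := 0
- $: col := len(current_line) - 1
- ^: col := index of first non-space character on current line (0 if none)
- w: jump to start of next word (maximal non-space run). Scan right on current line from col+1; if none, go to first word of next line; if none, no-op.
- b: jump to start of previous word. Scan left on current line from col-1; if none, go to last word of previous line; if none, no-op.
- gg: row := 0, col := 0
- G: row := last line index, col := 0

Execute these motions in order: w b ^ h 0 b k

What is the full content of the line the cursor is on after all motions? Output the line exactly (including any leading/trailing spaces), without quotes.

Answer: bird  wind sand zero

Derivation:
After 1 (w): row=0 col=6 char='w'
After 2 (b): row=0 col=0 char='b'
After 3 (^): row=0 col=0 char='b'
After 4 (h): row=0 col=0 char='b'
After 5 (0): row=0 col=0 char='b'
After 6 (b): row=0 col=0 char='b'
After 7 (k): row=0 col=0 char='b'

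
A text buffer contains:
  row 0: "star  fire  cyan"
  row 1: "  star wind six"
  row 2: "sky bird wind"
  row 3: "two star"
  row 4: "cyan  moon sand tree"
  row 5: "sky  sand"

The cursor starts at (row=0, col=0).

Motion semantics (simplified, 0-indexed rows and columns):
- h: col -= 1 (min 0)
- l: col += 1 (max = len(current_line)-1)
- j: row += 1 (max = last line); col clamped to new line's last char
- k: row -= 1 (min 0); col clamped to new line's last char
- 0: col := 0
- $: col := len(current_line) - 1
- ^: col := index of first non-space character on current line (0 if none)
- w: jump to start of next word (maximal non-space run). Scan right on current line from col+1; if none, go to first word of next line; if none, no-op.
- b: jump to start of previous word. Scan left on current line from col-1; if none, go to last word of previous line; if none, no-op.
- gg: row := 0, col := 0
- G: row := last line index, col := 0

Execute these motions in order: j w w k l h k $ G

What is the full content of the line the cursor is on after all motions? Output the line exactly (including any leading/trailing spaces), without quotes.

Answer: sky  sand

Derivation:
After 1 (j): row=1 col=0 char='_'
After 2 (w): row=1 col=2 char='s'
After 3 (w): row=1 col=7 char='w'
After 4 (k): row=0 col=7 char='i'
After 5 (l): row=0 col=8 char='r'
After 6 (h): row=0 col=7 char='i'
After 7 (k): row=0 col=7 char='i'
After 8 ($): row=0 col=15 char='n'
After 9 (G): row=5 col=0 char='s'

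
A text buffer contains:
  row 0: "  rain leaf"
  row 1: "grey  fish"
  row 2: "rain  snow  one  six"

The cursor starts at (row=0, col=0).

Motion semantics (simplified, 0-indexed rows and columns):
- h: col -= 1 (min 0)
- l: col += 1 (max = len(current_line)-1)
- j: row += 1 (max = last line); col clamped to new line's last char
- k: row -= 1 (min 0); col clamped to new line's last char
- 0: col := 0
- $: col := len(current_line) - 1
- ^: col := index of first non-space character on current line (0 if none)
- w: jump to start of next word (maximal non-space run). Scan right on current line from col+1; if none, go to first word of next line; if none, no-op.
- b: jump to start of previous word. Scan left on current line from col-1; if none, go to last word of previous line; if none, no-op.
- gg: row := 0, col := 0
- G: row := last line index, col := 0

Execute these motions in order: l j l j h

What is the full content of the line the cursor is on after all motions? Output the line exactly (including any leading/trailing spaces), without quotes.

Answer: rain  snow  one  six

Derivation:
After 1 (l): row=0 col=1 char='_'
After 2 (j): row=1 col=1 char='r'
After 3 (l): row=1 col=2 char='e'
After 4 (j): row=2 col=2 char='i'
After 5 (h): row=2 col=1 char='a'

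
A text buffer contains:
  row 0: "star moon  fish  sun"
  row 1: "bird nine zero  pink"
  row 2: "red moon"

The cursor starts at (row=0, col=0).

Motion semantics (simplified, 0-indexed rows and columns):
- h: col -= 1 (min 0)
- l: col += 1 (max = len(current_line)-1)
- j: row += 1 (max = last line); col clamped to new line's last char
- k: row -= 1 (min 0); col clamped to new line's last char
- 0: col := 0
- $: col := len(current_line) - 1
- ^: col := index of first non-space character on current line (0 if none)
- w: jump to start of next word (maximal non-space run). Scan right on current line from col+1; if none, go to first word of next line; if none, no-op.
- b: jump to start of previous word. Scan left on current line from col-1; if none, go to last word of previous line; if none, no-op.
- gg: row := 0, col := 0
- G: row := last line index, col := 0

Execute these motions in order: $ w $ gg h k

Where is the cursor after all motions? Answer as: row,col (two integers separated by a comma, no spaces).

Answer: 0,0

Derivation:
After 1 ($): row=0 col=19 char='n'
After 2 (w): row=1 col=0 char='b'
After 3 ($): row=1 col=19 char='k'
After 4 (gg): row=0 col=0 char='s'
After 5 (h): row=0 col=0 char='s'
After 6 (k): row=0 col=0 char='s'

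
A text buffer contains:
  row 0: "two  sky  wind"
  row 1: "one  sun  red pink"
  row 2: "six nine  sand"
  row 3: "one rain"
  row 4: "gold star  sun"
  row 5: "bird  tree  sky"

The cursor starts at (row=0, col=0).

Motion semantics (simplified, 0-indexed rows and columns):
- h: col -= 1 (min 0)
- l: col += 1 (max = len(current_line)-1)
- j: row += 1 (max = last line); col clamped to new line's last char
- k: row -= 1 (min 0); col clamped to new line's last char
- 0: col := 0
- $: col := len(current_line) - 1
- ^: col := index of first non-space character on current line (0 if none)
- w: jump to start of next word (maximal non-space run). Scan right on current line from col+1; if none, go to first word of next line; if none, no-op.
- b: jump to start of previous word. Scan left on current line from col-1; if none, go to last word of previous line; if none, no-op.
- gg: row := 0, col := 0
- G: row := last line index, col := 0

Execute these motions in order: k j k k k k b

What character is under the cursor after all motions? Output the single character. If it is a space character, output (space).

Answer: t

Derivation:
After 1 (k): row=0 col=0 char='t'
After 2 (j): row=1 col=0 char='o'
After 3 (k): row=0 col=0 char='t'
After 4 (k): row=0 col=0 char='t'
After 5 (k): row=0 col=0 char='t'
After 6 (k): row=0 col=0 char='t'
After 7 (b): row=0 col=0 char='t'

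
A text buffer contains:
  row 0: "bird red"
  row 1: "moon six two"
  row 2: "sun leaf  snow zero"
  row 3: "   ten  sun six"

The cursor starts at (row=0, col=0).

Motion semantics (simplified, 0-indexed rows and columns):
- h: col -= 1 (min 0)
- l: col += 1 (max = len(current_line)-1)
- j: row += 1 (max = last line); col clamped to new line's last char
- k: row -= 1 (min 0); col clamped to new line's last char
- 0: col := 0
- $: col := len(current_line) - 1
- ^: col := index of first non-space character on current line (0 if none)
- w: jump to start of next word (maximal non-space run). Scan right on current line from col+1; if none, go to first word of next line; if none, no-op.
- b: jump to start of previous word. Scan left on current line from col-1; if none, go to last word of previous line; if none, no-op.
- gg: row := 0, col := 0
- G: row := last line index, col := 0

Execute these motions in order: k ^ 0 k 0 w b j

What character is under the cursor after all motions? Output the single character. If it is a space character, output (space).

After 1 (k): row=0 col=0 char='b'
After 2 (^): row=0 col=0 char='b'
After 3 (0): row=0 col=0 char='b'
After 4 (k): row=0 col=0 char='b'
After 5 (0): row=0 col=0 char='b'
After 6 (w): row=0 col=5 char='r'
After 7 (b): row=0 col=0 char='b'
After 8 (j): row=1 col=0 char='m'

Answer: m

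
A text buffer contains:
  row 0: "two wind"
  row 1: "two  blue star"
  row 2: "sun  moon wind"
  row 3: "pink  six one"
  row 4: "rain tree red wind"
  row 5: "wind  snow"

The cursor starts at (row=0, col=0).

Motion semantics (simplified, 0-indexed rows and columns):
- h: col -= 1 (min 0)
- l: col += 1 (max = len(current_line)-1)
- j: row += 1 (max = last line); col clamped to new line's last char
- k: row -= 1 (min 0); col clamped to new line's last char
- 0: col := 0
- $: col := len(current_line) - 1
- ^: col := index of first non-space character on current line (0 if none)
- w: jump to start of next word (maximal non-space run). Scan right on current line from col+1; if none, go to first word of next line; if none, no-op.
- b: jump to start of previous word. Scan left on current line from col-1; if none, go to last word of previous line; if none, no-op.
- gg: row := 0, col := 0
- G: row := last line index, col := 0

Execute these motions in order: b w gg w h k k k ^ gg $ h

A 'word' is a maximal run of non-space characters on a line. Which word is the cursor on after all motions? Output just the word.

Answer: wind

Derivation:
After 1 (b): row=0 col=0 char='t'
After 2 (w): row=0 col=4 char='w'
After 3 (gg): row=0 col=0 char='t'
After 4 (w): row=0 col=4 char='w'
After 5 (h): row=0 col=3 char='_'
After 6 (k): row=0 col=3 char='_'
After 7 (k): row=0 col=3 char='_'
After 8 (k): row=0 col=3 char='_'
After 9 (^): row=0 col=0 char='t'
After 10 (gg): row=0 col=0 char='t'
After 11 ($): row=0 col=7 char='d'
After 12 (h): row=0 col=6 char='n'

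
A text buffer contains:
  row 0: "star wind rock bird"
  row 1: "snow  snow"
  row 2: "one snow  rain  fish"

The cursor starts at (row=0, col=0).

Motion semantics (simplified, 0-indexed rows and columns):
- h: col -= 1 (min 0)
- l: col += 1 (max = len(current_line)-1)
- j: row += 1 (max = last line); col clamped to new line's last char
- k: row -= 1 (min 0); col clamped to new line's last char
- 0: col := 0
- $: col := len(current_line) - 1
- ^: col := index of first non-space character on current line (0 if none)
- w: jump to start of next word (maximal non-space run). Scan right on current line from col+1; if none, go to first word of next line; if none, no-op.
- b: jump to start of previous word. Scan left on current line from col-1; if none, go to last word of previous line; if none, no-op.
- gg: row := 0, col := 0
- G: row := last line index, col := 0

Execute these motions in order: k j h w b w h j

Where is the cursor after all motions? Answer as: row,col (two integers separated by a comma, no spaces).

After 1 (k): row=0 col=0 char='s'
After 2 (j): row=1 col=0 char='s'
After 3 (h): row=1 col=0 char='s'
After 4 (w): row=1 col=6 char='s'
After 5 (b): row=1 col=0 char='s'
After 6 (w): row=1 col=6 char='s'
After 7 (h): row=1 col=5 char='_'
After 8 (j): row=2 col=5 char='n'

Answer: 2,5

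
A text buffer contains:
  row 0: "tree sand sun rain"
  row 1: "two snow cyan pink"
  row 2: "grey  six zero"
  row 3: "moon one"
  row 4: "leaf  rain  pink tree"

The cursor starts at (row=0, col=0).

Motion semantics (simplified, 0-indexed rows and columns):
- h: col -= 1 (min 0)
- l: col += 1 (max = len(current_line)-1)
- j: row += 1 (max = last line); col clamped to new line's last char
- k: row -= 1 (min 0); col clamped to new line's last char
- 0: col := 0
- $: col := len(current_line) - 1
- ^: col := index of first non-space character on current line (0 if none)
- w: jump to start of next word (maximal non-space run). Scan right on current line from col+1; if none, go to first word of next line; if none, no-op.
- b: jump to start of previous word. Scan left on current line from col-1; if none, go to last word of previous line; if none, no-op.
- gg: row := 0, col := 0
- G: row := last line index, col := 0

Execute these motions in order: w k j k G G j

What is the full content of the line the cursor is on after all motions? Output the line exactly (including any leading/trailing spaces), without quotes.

After 1 (w): row=0 col=5 char='s'
After 2 (k): row=0 col=5 char='s'
After 3 (j): row=1 col=5 char='n'
After 4 (k): row=0 col=5 char='s'
After 5 (G): row=4 col=0 char='l'
After 6 (G): row=4 col=0 char='l'
After 7 (j): row=4 col=0 char='l'

Answer: leaf  rain  pink tree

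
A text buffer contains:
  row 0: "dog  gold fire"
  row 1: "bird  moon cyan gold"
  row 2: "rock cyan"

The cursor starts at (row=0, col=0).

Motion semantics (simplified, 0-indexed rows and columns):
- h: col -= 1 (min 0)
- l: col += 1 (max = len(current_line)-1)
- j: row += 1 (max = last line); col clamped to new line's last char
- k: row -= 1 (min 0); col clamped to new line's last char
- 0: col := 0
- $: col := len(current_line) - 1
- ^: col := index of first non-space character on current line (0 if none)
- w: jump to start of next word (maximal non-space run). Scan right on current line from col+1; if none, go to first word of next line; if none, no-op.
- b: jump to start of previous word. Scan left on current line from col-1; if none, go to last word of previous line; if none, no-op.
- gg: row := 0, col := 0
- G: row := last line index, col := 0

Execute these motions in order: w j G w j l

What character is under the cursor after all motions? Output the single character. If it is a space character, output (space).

After 1 (w): row=0 col=5 char='g'
After 2 (j): row=1 col=5 char='_'
After 3 (G): row=2 col=0 char='r'
After 4 (w): row=2 col=5 char='c'
After 5 (j): row=2 col=5 char='c'
After 6 (l): row=2 col=6 char='y'

Answer: y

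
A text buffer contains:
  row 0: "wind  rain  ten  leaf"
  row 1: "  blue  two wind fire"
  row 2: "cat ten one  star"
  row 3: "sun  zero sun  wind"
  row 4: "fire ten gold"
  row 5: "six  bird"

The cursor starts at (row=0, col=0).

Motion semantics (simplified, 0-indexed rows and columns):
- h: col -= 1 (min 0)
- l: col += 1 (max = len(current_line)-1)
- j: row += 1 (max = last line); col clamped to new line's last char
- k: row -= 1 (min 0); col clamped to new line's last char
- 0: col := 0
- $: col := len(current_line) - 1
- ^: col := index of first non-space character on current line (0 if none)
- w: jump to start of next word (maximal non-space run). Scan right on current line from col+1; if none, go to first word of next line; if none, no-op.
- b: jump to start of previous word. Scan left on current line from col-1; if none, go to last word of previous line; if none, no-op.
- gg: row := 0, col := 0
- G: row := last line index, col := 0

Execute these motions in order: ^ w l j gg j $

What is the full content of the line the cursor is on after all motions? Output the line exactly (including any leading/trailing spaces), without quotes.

Answer:   blue  two wind fire

Derivation:
After 1 (^): row=0 col=0 char='w'
After 2 (w): row=0 col=6 char='r'
After 3 (l): row=0 col=7 char='a'
After 4 (j): row=1 col=7 char='_'
After 5 (gg): row=0 col=0 char='w'
After 6 (j): row=1 col=0 char='_'
After 7 ($): row=1 col=20 char='e'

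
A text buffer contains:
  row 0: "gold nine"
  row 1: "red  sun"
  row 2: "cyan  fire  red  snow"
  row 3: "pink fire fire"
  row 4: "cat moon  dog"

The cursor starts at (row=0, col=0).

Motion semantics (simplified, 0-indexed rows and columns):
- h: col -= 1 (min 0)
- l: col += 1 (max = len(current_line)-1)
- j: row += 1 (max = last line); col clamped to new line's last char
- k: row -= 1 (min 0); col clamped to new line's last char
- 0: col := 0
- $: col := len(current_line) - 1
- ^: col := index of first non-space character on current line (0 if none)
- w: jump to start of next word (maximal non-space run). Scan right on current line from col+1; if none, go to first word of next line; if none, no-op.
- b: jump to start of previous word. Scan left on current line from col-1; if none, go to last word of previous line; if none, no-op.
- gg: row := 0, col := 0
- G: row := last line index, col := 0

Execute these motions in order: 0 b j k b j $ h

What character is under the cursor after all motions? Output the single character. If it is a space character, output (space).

After 1 (0): row=0 col=0 char='g'
After 2 (b): row=0 col=0 char='g'
After 3 (j): row=1 col=0 char='r'
After 4 (k): row=0 col=0 char='g'
After 5 (b): row=0 col=0 char='g'
After 6 (j): row=1 col=0 char='r'
After 7 ($): row=1 col=7 char='n'
After 8 (h): row=1 col=6 char='u'

Answer: u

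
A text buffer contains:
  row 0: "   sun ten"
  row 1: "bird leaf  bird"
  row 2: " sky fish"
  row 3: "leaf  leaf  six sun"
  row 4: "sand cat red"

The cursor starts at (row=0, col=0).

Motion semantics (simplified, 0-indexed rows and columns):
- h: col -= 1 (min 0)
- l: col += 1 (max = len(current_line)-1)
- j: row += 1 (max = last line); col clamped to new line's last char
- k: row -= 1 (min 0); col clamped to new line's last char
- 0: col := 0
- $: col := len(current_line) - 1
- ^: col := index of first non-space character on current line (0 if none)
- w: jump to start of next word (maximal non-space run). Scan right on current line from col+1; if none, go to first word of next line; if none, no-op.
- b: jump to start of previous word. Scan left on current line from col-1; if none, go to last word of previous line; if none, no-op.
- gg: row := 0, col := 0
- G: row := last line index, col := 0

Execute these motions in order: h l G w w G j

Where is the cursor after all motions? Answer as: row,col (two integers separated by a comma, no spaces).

After 1 (h): row=0 col=0 char='_'
After 2 (l): row=0 col=1 char='_'
After 3 (G): row=4 col=0 char='s'
After 4 (w): row=4 col=5 char='c'
After 5 (w): row=4 col=9 char='r'
After 6 (G): row=4 col=0 char='s'
After 7 (j): row=4 col=0 char='s'

Answer: 4,0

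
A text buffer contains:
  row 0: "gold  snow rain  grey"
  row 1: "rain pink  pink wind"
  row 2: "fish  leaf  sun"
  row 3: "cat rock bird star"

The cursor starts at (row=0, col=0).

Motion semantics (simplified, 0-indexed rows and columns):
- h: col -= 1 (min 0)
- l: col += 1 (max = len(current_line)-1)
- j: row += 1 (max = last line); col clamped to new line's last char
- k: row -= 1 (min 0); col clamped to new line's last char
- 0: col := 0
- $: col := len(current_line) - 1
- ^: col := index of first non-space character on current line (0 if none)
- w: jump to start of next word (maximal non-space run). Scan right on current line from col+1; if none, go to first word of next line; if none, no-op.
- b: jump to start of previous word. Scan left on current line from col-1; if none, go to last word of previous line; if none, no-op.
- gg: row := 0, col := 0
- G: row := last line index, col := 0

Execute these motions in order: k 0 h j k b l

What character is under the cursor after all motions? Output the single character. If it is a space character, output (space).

After 1 (k): row=0 col=0 char='g'
After 2 (0): row=0 col=0 char='g'
After 3 (h): row=0 col=0 char='g'
After 4 (j): row=1 col=0 char='r'
After 5 (k): row=0 col=0 char='g'
After 6 (b): row=0 col=0 char='g'
After 7 (l): row=0 col=1 char='o'

Answer: o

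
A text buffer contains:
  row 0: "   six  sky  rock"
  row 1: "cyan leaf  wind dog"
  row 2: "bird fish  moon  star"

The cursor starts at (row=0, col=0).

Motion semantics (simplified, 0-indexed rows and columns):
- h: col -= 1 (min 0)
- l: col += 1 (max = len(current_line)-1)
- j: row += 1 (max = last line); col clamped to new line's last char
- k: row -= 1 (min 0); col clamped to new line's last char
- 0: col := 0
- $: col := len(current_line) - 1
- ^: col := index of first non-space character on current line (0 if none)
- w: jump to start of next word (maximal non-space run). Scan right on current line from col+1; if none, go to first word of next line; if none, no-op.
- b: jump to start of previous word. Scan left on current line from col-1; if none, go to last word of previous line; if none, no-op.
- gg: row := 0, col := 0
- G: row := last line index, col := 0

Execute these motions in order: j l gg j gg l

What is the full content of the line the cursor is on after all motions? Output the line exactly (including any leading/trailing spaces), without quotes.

Answer:    six  sky  rock

Derivation:
After 1 (j): row=1 col=0 char='c'
After 2 (l): row=1 col=1 char='y'
After 3 (gg): row=0 col=0 char='_'
After 4 (j): row=1 col=0 char='c'
After 5 (gg): row=0 col=0 char='_'
After 6 (l): row=0 col=1 char='_'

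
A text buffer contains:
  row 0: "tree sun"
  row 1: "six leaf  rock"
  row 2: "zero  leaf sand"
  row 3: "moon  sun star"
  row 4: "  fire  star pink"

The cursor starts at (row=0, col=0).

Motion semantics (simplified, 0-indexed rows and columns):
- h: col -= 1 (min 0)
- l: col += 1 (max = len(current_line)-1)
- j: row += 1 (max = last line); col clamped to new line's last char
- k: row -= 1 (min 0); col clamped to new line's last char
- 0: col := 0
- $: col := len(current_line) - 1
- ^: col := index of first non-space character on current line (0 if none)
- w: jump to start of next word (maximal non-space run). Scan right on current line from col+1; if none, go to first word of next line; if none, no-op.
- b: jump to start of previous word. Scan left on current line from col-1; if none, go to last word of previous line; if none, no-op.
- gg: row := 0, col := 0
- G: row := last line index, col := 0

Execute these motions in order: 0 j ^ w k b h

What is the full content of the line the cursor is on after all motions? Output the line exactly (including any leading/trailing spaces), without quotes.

Answer: tree sun

Derivation:
After 1 (0): row=0 col=0 char='t'
After 2 (j): row=1 col=0 char='s'
After 3 (^): row=1 col=0 char='s'
After 4 (w): row=1 col=4 char='l'
After 5 (k): row=0 col=4 char='_'
After 6 (b): row=0 col=0 char='t'
After 7 (h): row=0 col=0 char='t'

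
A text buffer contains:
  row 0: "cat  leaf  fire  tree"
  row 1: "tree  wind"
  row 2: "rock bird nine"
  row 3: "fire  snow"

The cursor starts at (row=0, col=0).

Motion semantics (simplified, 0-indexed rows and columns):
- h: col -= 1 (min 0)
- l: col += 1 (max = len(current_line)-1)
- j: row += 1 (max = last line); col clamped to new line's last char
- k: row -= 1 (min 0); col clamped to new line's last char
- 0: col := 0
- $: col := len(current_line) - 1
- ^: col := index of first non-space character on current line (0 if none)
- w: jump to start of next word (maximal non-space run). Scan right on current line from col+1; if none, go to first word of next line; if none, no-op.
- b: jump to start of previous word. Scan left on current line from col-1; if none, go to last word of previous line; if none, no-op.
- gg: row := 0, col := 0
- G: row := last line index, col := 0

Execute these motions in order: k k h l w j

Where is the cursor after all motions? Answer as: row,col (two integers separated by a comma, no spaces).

After 1 (k): row=0 col=0 char='c'
After 2 (k): row=0 col=0 char='c'
After 3 (h): row=0 col=0 char='c'
After 4 (l): row=0 col=1 char='a'
After 5 (w): row=0 col=5 char='l'
After 6 (j): row=1 col=5 char='_'

Answer: 1,5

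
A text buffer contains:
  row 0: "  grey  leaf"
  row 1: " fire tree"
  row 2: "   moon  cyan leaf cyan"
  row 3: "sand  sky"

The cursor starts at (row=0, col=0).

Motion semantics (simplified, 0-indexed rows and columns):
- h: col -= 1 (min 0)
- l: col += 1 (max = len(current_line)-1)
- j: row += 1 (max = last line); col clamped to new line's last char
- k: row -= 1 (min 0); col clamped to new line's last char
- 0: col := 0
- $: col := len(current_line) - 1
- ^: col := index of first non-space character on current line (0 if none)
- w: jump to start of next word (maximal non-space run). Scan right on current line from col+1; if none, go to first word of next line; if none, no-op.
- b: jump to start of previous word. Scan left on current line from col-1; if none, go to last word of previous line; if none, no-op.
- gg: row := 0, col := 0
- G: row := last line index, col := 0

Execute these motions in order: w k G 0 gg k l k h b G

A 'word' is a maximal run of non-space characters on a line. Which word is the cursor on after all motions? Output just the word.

After 1 (w): row=0 col=2 char='g'
After 2 (k): row=0 col=2 char='g'
After 3 (G): row=3 col=0 char='s'
After 4 (0): row=3 col=0 char='s'
After 5 (gg): row=0 col=0 char='_'
After 6 (k): row=0 col=0 char='_'
After 7 (l): row=0 col=1 char='_'
After 8 (k): row=0 col=1 char='_'
After 9 (h): row=0 col=0 char='_'
After 10 (b): row=0 col=0 char='_'
After 11 (G): row=3 col=0 char='s'

Answer: sand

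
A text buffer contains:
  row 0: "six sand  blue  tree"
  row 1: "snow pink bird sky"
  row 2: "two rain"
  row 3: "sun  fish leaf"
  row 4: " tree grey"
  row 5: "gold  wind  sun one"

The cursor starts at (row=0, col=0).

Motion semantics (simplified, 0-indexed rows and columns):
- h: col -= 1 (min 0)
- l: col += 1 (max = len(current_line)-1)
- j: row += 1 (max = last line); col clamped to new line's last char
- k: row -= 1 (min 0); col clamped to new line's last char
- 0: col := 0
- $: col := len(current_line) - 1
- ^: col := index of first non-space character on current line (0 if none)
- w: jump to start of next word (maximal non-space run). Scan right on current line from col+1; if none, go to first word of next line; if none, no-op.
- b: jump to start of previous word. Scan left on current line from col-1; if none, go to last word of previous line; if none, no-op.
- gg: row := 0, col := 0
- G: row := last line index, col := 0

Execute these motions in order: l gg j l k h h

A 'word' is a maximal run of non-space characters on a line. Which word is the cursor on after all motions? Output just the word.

After 1 (l): row=0 col=1 char='i'
After 2 (gg): row=0 col=0 char='s'
After 3 (j): row=1 col=0 char='s'
After 4 (l): row=1 col=1 char='n'
After 5 (k): row=0 col=1 char='i'
After 6 (h): row=0 col=0 char='s'
After 7 (h): row=0 col=0 char='s'

Answer: six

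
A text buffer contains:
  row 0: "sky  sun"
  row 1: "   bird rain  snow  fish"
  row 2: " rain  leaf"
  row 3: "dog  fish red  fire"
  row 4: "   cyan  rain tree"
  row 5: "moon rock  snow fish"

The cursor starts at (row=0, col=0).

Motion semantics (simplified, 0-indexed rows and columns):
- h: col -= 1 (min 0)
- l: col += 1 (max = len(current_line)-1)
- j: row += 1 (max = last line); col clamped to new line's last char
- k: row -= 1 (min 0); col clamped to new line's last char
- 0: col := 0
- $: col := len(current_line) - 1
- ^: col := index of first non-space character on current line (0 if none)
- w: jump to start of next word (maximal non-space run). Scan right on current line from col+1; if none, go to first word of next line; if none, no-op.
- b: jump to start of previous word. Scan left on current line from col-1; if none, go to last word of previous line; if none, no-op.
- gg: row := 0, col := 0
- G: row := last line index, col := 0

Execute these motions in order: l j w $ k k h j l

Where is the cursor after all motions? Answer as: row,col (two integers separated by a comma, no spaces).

After 1 (l): row=0 col=1 char='k'
After 2 (j): row=1 col=1 char='_'
After 3 (w): row=1 col=3 char='b'
After 4 ($): row=1 col=23 char='h'
After 5 (k): row=0 col=7 char='n'
After 6 (k): row=0 col=7 char='n'
After 7 (h): row=0 col=6 char='u'
After 8 (j): row=1 col=6 char='d'
After 9 (l): row=1 col=7 char='_'

Answer: 1,7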